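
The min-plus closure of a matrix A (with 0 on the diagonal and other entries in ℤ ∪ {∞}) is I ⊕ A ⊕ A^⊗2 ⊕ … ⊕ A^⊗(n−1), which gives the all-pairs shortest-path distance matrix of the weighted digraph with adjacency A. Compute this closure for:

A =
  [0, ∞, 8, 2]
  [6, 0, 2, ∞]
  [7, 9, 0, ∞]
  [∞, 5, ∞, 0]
Closure =
  [0, 7, 8, 2]
  [6, 0, 2, 8]
  [7, 9, 0, 9]
  [11, 5, 7, 0]

This is the Floyd-Warshall all-pairs shortest-path computation. For each intermediate vertex k = 0, 1, …, 3, update dist[i][j] ← min(dist[i][j], dist[i][k] + dist[k][j]). The final matrix gives, for each (i, j), the minimum total weight of any directed path from i to j (possibly empty when i = j).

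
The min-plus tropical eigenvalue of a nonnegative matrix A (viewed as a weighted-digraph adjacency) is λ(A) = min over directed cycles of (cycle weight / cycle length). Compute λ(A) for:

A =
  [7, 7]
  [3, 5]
λ(A) = 5

Enumerate directed cycles and compute their means (weight / length). Sample:
  cycle 0 → 0: weight = 7, length = 1, mean = 7/1 ≈ 7.000
  cycle 1 → 1: weight = 5, length = 1, mean = 5/1 ≈ 5.000
  cycle 0 → 1 → 0: weight = 10, length = 2, mean = 10/2 ≈ 5.000
  cycle 1 → 0 → 1: weight = 10, length = 2, mean = 10/2 ≈ 5.000
Minimum mean = 5.000, attained e.g. along the cycle 1 → 1 with weight 5 and length 1. So λ(A) = 5/1 = 5.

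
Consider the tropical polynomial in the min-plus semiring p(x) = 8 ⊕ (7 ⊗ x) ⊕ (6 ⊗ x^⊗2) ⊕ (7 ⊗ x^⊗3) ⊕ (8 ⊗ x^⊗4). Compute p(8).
p(8) = 8

A tropical monomial a ⊗ x^⊗i evaluates to a + i · x. Evaluating each term at x = 8:
  Term 0 contributes 8 + 0 · 8 = 8
  Term 1 contributes 7 + 1 · 8 = 15
  Term 2 contributes 6 + 2 · 8 = 22
  Term 3 contributes 7 + 3 · 8 = 31
  Term 4 contributes 8 + 4 · 8 = 40
p(8) = ⊕ of these = min[8, 15, 22, 31, 40] = 8.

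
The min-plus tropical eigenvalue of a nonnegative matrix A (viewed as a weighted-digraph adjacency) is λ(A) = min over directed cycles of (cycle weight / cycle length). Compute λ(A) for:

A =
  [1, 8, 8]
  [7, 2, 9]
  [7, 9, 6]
λ(A) = 1

Enumerate directed cycles and compute their means (weight / length). Sample:
  cycle 0 → 0: weight = 1, length = 1, mean = 1/1 ≈ 1.000
  cycle 1 → 1: weight = 2, length = 1, mean = 2/1 ≈ 2.000
  cycle 2 → 2: weight = 6, length = 1, mean = 6/1 ≈ 6.000
  cycle 0 → 1 → 0: weight = 15, length = 2, mean = 15/2 ≈ 7.500
  cycle 0 → 2 → 0: weight = 15, length = 2, mean = 15/2 ≈ 7.500
  cycle 1 → 0 → 1: weight = 15, length = 2, mean = 15/2 ≈ 7.500
Minimum mean = 1.000, attained e.g. along the cycle 0 → 0 with weight 1 and length 1. So λ(A) = 1/1 = 1.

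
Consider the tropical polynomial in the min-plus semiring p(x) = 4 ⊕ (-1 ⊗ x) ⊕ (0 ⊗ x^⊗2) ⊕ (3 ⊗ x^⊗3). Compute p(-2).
p(-2) = -4

A tropical monomial a ⊗ x^⊗i evaluates to a + i · x. Evaluating each term at x = -2:
  Term 0 contributes 4 + 0 · -2 = 4
  Term 1 contributes -1 + 1 · -2 = -3
  Term 2 contributes 0 + 2 · -2 = -4
  Term 3 contributes 3 + 3 · -2 = -3
p(-2) = ⊕ of these = min[4, -3, -4, -3] = -4.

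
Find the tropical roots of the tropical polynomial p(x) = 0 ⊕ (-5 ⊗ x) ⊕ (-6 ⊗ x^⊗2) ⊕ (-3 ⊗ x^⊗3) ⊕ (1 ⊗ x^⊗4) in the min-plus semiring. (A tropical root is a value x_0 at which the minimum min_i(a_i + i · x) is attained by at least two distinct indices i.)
Roots: {-4, -3, 1, 5}

Each tropical root is a break point of the lower envelope of the lines y = a_i + i · x (there are 5 lines, with slopes 0, 1, ..., 4). Only the lines that attain the minimum somewhere contribute to roots; other lines are dominated. Here the surviving (envelope) indices are i = 4, i = 3, i = 2, i = 1, i = 0.
Intersections between consecutive envelope lines give the roots: for adjacent envelope indices i < j the intersection is x = (a_i − a_j) / (j − i). Reading off the sorted break points: {-4, -3, 1, 5}.
Verification: at each break x_0, at least two indices attain the minimum of min_i(a_i + i · x_0).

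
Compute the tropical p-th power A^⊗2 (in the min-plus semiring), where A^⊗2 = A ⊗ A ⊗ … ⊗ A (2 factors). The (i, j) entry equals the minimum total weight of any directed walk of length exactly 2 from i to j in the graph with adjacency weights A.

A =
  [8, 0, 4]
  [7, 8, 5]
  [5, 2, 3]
A^⊗2 =
  [7, 6, 5]
  [10, 7, 8]
  [8, 5, 6]

Each entry (A^⊗2)_ij equals the minimum over all length-2 walks i = v_0 → v_1 → … → v_2 = j of Σ_t A[v_t][v_{t+1}]. For example, for (i, j) = (0, 2) we minimise over 3 possible intermediate vertex sequences; the minimum is 5, attained along the walk 0 → 1 → 2.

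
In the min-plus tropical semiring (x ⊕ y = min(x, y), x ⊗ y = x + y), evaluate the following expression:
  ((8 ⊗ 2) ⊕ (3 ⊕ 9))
((8 ⊗ 2) ⊕ (3 ⊕ 9)) = 3

Expand innermost to outermost. Recall ⊕ takes the minimum of its arguments and ⊗ takes their sum. Working out the expression ((8 ⊗ 2) ⊕ (3 ⊕ 9)) gives 3.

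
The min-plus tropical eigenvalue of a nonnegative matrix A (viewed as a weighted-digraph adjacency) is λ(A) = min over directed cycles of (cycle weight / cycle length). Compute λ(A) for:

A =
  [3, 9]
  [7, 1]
λ(A) = 1

Enumerate directed cycles and compute their means (weight / length). Sample:
  cycle 0 → 0: weight = 3, length = 1, mean = 3/1 ≈ 3.000
  cycle 1 → 1: weight = 1, length = 1, mean = 1/1 ≈ 1.000
  cycle 0 → 1 → 0: weight = 16, length = 2, mean = 16/2 ≈ 8.000
  cycle 1 → 0 → 1: weight = 16, length = 2, mean = 16/2 ≈ 8.000
Minimum mean = 1.000, attained e.g. along the cycle 1 → 1 with weight 1 and length 1. So λ(A) = 1/1 = 1.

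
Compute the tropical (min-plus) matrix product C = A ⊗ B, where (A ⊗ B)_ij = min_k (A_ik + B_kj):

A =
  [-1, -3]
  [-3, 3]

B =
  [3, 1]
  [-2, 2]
A ⊗ B =
  [-5, -1]
  [0, -2]

Apply the min-plus product entry-by-entry:
  C[0][0] = min over k of (A[0][0] + B[0][0] = -1 + 3 = 2, A[0][1] + B[1][0] = -3 + -2 = -5) = -5 (attained at k = 1)
  C[0][1] = min over k of (A[0][0] + B[0][1] = -1 + 1 = 0, A[0][1] + B[1][1] = -3 + 2 = -1) = -1 (attained at k = 1)
  C[1][0] = min over k of (A[1][0] + B[0][0] = -3 + 3 = 0, A[1][1] + B[1][0] = 3 + -2 = 1) = 0 (attained at k = 0)
  C[1][1] = min over k of (A[1][0] + B[0][1] = -3 + 1 = -2, A[1][1] + B[1][1] = 3 + 2 = 5) = -2 (attained at k = 0)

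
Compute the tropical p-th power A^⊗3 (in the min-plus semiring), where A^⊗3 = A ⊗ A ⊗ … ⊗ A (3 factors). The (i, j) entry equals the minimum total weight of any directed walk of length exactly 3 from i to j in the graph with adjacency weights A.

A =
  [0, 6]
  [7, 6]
A^⊗3 =
  [0, 6]
  [7, 13]

Each entry (A^⊗3)_ij equals the minimum over all length-3 walks i = v_0 → v_1 → … → v_3 = j of Σ_t A[v_t][v_{t+1}]. For example, for (i, j) = (0, 1) we minimise over 4 possible intermediate vertex sequences; the minimum is 6, attained along the walk 0 → 0 → 0 → 1.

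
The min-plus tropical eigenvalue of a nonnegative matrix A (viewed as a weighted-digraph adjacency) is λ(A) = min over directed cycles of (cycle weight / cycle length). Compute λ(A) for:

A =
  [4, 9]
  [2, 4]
λ(A) = 4

Enumerate directed cycles and compute their means (weight / length). Sample:
  cycle 0 → 0: weight = 4, length = 1, mean = 4/1 ≈ 4.000
  cycle 1 → 1: weight = 4, length = 1, mean = 4/1 ≈ 4.000
  cycle 0 → 1 → 0: weight = 11, length = 2, mean = 11/2 ≈ 5.500
  cycle 1 → 0 → 1: weight = 11, length = 2, mean = 11/2 ≈ 5.500
Minimum mean = 4.000, attained e.g. along the cycle 0 → 0 with weight 4 and length 1. So λ(A) = 4/1 = 4.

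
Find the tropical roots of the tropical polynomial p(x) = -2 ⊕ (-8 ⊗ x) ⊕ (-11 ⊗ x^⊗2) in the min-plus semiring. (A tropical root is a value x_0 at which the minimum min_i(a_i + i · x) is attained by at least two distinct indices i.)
Roots: {3, 6}

Each tropical root is a break point of the lower envelope of the lines y = a_i + i · x (there are 3 lines, with slopes 0, 1, ..., 2). Only the lines that attain the minimum somewhere contribute to roots; other lines are dominated. Here the surviving (envelope) indices are i = 2, i = 1, i = 0.
Intersections between consecutive envelope lines give the roots: for adjacent envelope indices i < j the intersection is x = (a_i − a_j) / (j − i). Reading off the sorted break points: {3, 6}.
Verification: at each break x_0, at least two indices attain the minimum of min_i(a_i + i · x_0).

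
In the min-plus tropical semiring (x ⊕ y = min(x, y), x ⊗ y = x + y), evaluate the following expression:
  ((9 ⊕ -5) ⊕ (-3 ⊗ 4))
((9 ⊕ -5) ⊕ (-3 ⊗ 4)) = -5

Expand innermost to outermost. Recall ⊕ takes the minimum of its arguments and ⊗ takes their sum. Working out the expression ((9 ⊕ -5) ⊕ (-3 ⊗ 4)) gives -5.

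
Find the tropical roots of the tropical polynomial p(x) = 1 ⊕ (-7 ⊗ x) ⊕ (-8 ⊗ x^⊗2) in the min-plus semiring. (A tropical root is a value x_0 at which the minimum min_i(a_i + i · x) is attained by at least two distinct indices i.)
Roots: {1, 8}

Each tropical root is a break point of the lower envelope of the lines y = a_i + i · x (there are 3 lines, with slopes 0, 1, ..., 2). Only the lines that attain the minimum somewhere contribute to roots; other lines are dominated. Here the surviving (envelope) indices are i = 2, i = 1, i = 0.
Intersections between consecutive envelope lines give the roots: for adjacent envelope indices i < j the intersection is x = (a_i − a_j) / (j − i). Reading off the sorted break points: {1, 8}.
Verification: at each break x_0, at least two indices attain the minimum of min_i(a_i + i · x_0).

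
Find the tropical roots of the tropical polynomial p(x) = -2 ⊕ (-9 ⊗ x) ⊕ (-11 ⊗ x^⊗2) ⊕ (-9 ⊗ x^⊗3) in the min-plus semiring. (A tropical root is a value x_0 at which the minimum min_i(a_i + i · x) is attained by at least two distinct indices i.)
Roots: {-2, 2, 7}

Each tropical root is a break point of the lower envelope of the lines y = a_i + i · x (there are 4 lines, with slopes 0, 1, ..., 3). Only the lines that attain the minimum somewhere contribute to roots; other lines are dominated. Here the surviving (envelope) indices are i = 3, i = 2, i = 1, i = 0.
Intersections between consecutive envelope lines give the roots: for adjacent envelope indices i < j the intersection is x = (a_i − a_j) / (j − i). Reading off the sorted break points: {-2, 2, 7}.
Verification: at each break x_0, at least two indices attain the minimum of min_i(a_i + i · x_0).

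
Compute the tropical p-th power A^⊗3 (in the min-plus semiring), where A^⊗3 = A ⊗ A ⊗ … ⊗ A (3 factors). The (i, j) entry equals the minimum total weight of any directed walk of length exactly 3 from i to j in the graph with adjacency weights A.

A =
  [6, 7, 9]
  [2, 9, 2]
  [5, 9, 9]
A^⊗3 =
  [14, 16, 15]
  [11, 14, 11]
  [14, 18, 14]

Each entry (A^⊗3)_ij equals the minimum over all length-3 walks i = v_0 → v_1 → … → v_3 = j of Σ_t A[v_t][v_{t+1}]. For example, for (i, j) = (0, 2) we minimise over 9 possible intermediate vertex sequences; the minimum is 15, attained along the walk 0 → 0 → 1 → 2.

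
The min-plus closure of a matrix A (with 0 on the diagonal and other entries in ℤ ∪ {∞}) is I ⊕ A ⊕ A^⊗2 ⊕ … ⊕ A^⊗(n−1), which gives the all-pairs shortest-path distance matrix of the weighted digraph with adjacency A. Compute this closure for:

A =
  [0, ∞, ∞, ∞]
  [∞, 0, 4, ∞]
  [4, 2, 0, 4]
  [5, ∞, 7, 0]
Closure =
  [0, ∞, ∞, ∞]
  [8, 0, 4, 8]
  [4, 2, 0, 4]
  [5, 9, 7, 0]

This is the Floyd-Warshall all-pairs shortest-path computation. For each intermediate vertex k = 0, 1, …, 3, update dist[i][j] ← min(dist[i][j], dist[i][k] + dist[k][j]). The final matrix gives, for each (i, j), the minimum total weight of any directed path from i to j (possibly empty when i = j).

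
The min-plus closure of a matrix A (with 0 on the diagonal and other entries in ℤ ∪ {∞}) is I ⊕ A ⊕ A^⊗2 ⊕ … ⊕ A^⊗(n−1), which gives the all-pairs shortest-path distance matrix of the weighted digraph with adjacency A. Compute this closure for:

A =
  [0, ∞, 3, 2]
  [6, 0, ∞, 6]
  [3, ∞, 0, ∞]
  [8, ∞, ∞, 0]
Closure =
  [0, ∞, 3, 2]
  [6, 0, 9, 6]
  [3, ∞, 0, 5]
  [8, ∞, 11, 0]

This is the Floyd-Warshall all-pairs shortest-path computation. For each intermediate vertex k = 0, 1, …, 3, update dist[i][j] ← min(dist[i][j], dist[i][k] + dist[k][j]). The final matrix gives, for each (i, j), the minimum total weight of any directed path from i to j (possibly empty when i = j).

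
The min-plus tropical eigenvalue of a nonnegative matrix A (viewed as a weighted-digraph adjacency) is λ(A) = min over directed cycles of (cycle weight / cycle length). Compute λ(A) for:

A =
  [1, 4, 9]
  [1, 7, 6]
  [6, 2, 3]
λ(A) = 1

Enumerate directed cycles and compute their means (weight / length). Sample:
  cycle 0 → 0: weight = 1, length = 1, mean = 1/1 ≈ 1.000
  cycle 1 → 1: weight = 7, length = 1, mean = 7/1 ≈ 7.000
  cycle 2 → 2: weight = 3, length = 1, mean = 3/1 ≈ 3.000
  cycle 0 → 1 → 0: weight = 5, length = 2, mean = 5/2 ≈ 2.500
  cycle 0 → 2 → 0: weight = 15, length = 2, mean = 15/2 ≈ 7.500
  cycle 1 → 0 → 1: weight = 5, length = 2, mean = 5/2 ≈ 2.500
Minimum mean = 1.000, attained e.g. along the cycle 0 → 0 with weight 1 and length 1. So λ(A) = 1/1 = 1.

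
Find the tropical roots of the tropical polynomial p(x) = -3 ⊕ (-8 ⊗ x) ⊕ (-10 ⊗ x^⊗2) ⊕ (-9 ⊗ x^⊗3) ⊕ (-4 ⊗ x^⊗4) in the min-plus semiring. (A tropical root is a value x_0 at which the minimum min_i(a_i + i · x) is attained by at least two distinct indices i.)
Roots: {-5, -1, 2, 5}

Each tropical root is a break point of the lower envelope of the lines y = a_i + i · x (there are 5 lines, with slopes 0, 1, ..., 4). Only the lines that attain the minimum somewhere contribute to roots; other lines are dominated. Here the surviving (envelope) indices are i = 4, i = 3, i = 2, i = 1, i = 0.
Intersections between consecutive envelope lines give the roots: for adjacent envelope indices i < j the intersection is x = (a_i − a_j) / (j − i). Reading off the sorted break points: {-5, -1, 2, 5}.
Verification: at each break x_0, at least two indices attain the minimum of min_i(a_i + i · x_0).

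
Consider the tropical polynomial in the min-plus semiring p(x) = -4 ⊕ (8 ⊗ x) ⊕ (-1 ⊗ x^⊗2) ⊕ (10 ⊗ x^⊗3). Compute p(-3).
p(-3) = -7

A tropical monomial a ⊗ x^⊗i evaluates to a + i · x. Evaluating each term at x = -3:
  Term 0 contributes -4 + 0 · -3 = -4
  Term 1 contributes 8 + 1 · -3 = 5
  Term 2 contributes -1 + 2 · -3 = -7
  Term 3 contributes 10 + 3 · -3 = 1
p(-3) = ⊕ of these = min[-4, 5, -7, 1] = -7.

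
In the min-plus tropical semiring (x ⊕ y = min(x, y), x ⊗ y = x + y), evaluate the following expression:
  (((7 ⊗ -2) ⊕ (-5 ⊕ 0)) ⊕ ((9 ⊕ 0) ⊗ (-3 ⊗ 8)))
(((7 ⊗ -2) ⊕ (-5 ⊕ 0)) ⊕ ((9 ⊕ 0) ⊗ (-3 ⊗ 8))) = -5

Expand innermost to outermost. Recall ⊕ takes the minimum of its arguments and ⊗ takes their sum. Working out the expression (((7 ⊗ -2) ⊕ (-5 ⊕ 0)) ⊕ ((9 ⊕ 0) ⊗ (-3 ⊗ 8))) gives -5.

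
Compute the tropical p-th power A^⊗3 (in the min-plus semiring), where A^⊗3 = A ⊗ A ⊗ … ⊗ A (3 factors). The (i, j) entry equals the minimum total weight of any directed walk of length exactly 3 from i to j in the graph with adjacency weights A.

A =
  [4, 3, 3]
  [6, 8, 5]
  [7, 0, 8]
A^⊗3 =
  [9, 7, 8]
  [11, 9, 10]
  [10, 5, 9]

Each entry (A^⊗3)_ij equals the minimum over all length-3 walks i = v_0 → v_1 → … → v_3 = j of Σ_t A[v_t][v_{t+1}]. For example, for (i, j) = (0, 2) we minimise over 9 possible intermediate vertex sequences; the minimum is 8, attained along the walk 0 → 2 → 1 → 2.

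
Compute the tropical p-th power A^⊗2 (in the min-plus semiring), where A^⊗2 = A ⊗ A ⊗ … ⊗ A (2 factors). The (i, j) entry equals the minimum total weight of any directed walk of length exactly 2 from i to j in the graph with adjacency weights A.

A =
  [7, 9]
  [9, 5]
A^⊗2 =
  [14, 14]
  [14, 10]

Each entry (A^⊗2)_ij equals the minimum over all length-2 walks i = v_0 → v_1 → … → v_2 = j of Σ_t A[v_t][v_{t+1}]. For example, for (i, j) = (0, 1) we minimise over 2 possible intermediate vertex sequences; the minimum is 14, attained along the walk 0 → 1 → 1.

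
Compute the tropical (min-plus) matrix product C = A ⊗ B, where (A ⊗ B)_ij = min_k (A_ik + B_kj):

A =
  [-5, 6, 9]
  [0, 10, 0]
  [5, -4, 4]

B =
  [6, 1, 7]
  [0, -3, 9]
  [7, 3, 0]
A ⊗ B =
  [1, -4, 2]
  [6, 1, 0]
  [-4, -7, 4]

Apply the min-plus product entry-by-entry:
  C[0][0] = min over k of (A[0][0] + B[0][0] = -5 + 6 = 1, A[0][1] + B[1][0] = 6 + 0 = 6, A[0][2] + B[2][0] = 9 + 7 = 16) = 1 (attained at k = 0)
  C[0][1] = min over k of (A[0][0] + B[0][1] = -5 + 1 = -4, A[0][1] + B[1][1] = 6 + -3 = 3, A[0][2] + B[2][1] = 9 + 3 = 12) = -4 (attained at k = 0)
  C[0][2] = min over k of (A[0][0] + B[0][2] = -5 + 7 = 2, A[0][1] + B[1][2] = 6 + 9 = 15, A[0][2] + B[2][2] = 9 + 0 = 9) = 2 (attained at k = 0)
  C[1][0] = min over k of (A[1][0] + B[0][0] = 0 + 6 = 6, A[1][1] + B[1][0] = 10 + 0 = 10, A[1][2] + B[2][0] = 0 + 7 = 7) = 6 (attained at k = 0)
  C[1][1] = min over k of (A[1][0] + B[0][1] = 0 + 1 = 1, A[1][1] + B[1][1] = 10 + -3 = 7, A[1][2] + B[2][1] = 0 + 3 = 3) = 1 (attained at k = 0)
  C[1][2] = min over k of (A[1][0] + B[0][2] = 0 + 7 = 7, A[1][1] + B[1][2] = 10 + 9 = 19, A[1][2] + B[2][2] = 0 + 0 = 0) = 0 (attained at k = 2)
  C[2][0] = min over k of (A[2][0] + B[0][0] = 5 + 6 = 11, A[2][1] + B[1][0] = -4 + 0 = -4, A[2][2] + B[2][0] = 4 + 7 = 11) = -4 (attained at k = 1)
  C[2][1] = min over k of (A[2][0] + B[0][1] = 5 + 1 = 6, A[2][1] + B[1][1] = -4 + -3 = -7, A[2][2] + B[2][1] = 4 + 3 = 7) = -7 (attained at k = 1)
  C[2][2] = min over k of (A[2][0] + B[0][2] = 5 + 7 = 12, A[2][1] + B[1][2] = -4 + 9 = 5, A[2][2] + B[2][2] = 4 + 0 = 4) = 4 (attained at k = 2)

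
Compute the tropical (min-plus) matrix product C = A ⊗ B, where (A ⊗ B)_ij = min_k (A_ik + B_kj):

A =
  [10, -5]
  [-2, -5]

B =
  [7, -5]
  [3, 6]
A ⊗ B =
  [-2, 1]
  [-2, -7]

Apply the min-plus product entry-by-entry:
  C[0][0] = min over k of (A[0][0] + B[0][0] = 10 + 7 = 17, A[0][1] + B[1][0] = -5 + 3 = -2) = -2 (attained at k = 1)
  C[0][1] = min over k of (A[0][0] + B[0][1] = 10 + -5 = 5, A[0][1] + B[1][1] = -5 + 6 = 1) = 1 (attained at k = 1)
  C[1][0] = min over k of (A[1][0] + B[0][0] = -2 + 7 = 5, A[1][1] + B[1][0] = -5 + 3 = -2) = -2 (attained at k = 1)
  C[1][1] = min over k of (A[1][0] + B[0][1] = -2 + -5 = -7, A[1][1] + B[1][1] = -5 + 6 = 1) = -7 (attained at k = 0)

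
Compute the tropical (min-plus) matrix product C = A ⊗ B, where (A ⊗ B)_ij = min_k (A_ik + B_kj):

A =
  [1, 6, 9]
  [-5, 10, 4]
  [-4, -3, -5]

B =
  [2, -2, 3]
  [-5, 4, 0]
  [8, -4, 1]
A ⊗ B =
  [1, -1, 4]
  [-3, -7, -2]
  [-8, -9, -4]

Apply the min-plus product entry-by-entry:
  C[0][0] = min over k of (A[0][0] + B[0][0] = 1 + 2 = 3, A[0][1] + B[1][0] = 6 + -5 = 1, A[0][2] + B[2][0] = 9 + 8 = 17) = 1 (attained at k = 1)
  C[0][1] = min over k of (A[0][0] + B[0][1] = 1 + -2 = -1, A[0][1] + B[1][1] = 6 + 4 = 10, A[0][2] + B[2][1] = 9 + -4 = 5) = -1 (attained at k = 0)
  C[0][2] = min over k of (A[0][0] + B[0][2] = 1 + 3 = 4, A[0][1] + B[1][2] = 6 + 0 = 6, A[0][2] + B[2][2] = 9 + 1 = 10) = 4 (attained at k = 0)
  C[1][0] = min over k of (A[1][0] + B[0][0] = -5 + 2 = -3, A[1][1] + B[1][0] = 10 + -5 = 5, A[1][2] + B[2][0] = 4 + 8 = 12) = -3 (attained at k = 0)
  C[1][1] = min over k of (A[1][0] + B[0][1] = -5 + -2 = -7, A[1][1] + B[1][1] = 10 + 4 = 14, A[1][2] + B[2][1] = 4 + -4 = 0) = -7 (attained at k = 0)
  C[1][2] = min over k of (A[1][0] + B[0][2] = -5 + 3 = -2, A[1][1] + B[1][2] = 10 + 0 = 10, A[1][2] + B[2][2] = 4 + 1 = 5) = -2 (attained at k = 0)
  C[2][0] = min over k of (A[2][0] + B[0][0] = -4 + 2 = -2, A[2][1] + B[1][0] = -3 + -5 = -8, A[2][2] + B[2][0] = -5 + 8 = 3) = -8 (attained at k = 1)
  C[2][1] = min over k of (A[2][0] + B[0][1] = -4 + -2 = -6, A[2][1] + B[1][1] = -3 + 4 = 1, A[2][2] + B[2][1] = -5 + -4 = -9) = -9 (attained at k = 2)
  C[2][2] = min over k of (A[2][0] + B[0][2] = -4 + 3 = -1, A[2][1] + B[1][2] = -3 + 0 = -3, A[2][2] + B[2][2] = -5 + 1 = -4) = -4 (attained at k = 2)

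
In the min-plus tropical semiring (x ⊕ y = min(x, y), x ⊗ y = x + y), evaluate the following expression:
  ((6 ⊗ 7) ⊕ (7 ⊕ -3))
((6 ⊗ 7) ⊕ (7 ⊕ -3)) = -3

Expand innermost to outermost. Recall ⊕ takes the minimum of its arguments and ⊗ takes their sum. Working out the expression ((6 ⊗ 7) ⊕ (7 ⊕ -3)) gives -3.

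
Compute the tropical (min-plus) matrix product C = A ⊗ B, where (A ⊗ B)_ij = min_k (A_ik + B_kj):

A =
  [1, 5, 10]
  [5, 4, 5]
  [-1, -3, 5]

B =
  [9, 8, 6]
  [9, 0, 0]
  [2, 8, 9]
A ⊗ B =
  [10, 5, 5]
  [7, 4, 4]
  [6, -3, -3]

Apply the min-plus product entry-by-entry:
  C[0][0] = min over k of (A[0][0] + B[0][0] = 1 + 9 = 10, A[0][1] + B[1][0] = 5 + 9 = 14, A[0][2] + B[2][0] = 10 + 2 = 12) = 10 (attained at k = 0)
  C[0][1] = min over k of (A[0][0] + B[0][1] = 1 + 8 = 9, A[0][1] + B[1][1] = 5 + 0 = 5, A[0][2] + B[2][1] = 10 + 8 = 18) = 5 (attained at k = 1)
  C[0][2] = min over k of (A[0][0] + B[0][2] = 1 + 6 = 7, A[0][1] + B[1][2] = 5 + 0 = 5, A[0][2] + B[2][2] = 10 + 9 = 19) = 5 (attained at k = 1)
  C[1][0] = min over k of (A[1][0] + B[0][0] = 5 + 9 = 14, A[1][1] + B[1][0] = 4 + 9 = 13, A[1][2] + B[2][0] = 5 + 2 = 7) = 7 (attained at k = 2)
  C[1][1] = min over k of (A[1][0] + B[0][1] = 5 + 8 = 13, A[1][1] + B[1][1] = 4 + 0 = 4, A[1][2] + B[2][1] = 5 + 8 = 13) = 4 (attained at k = 1)
  C[1][2] = min over k of (A[1][0] + B[0][2] = 5 + 6 = 11, A[1][1] + B[1][2] = 4 + 0 = 4, A[1][2] + B[2][2] = 5 + 9 = 14) = 4 (attained at k = 1)
  C[2][0] = min over k of (A[2][0] + B[0][0] = -1 + 9 = 8, A[2][1] + B[1][0] = -3 + 9 = 6, A[2][2] + B[2][0] = 5 + 2 = 7) = 6 (attained at k = 1)
  C[2][1] = min over k of (A[2][0] + B[0][1] = -1 + 8 = 7, A[2][1] + B[1][1] = -3 + 0 = -3, A[2][2] + B[2][1] = 5 + 8 = 13) = -3 (attained at k = 1)
  C[2][2] = min over k of (A[2][0] + B[0][2] = -1 + 6 = 5, A[2][1] + B[1][2] = -3 + 0 = -3, A[2][2] + B[2][2] = 5 + 9 = 14) = -3 (attained at k = 1)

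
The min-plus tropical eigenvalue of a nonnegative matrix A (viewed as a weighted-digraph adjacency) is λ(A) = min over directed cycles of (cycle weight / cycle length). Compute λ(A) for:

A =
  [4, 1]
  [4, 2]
λ(A) = 2

Enumerate directed cycles and compute their means (weight / length). Sample:
  cycle 0 → 0: weight = 4, length = 1, mean = 4/1 ≈ 4.000
  cycle 1 → 1: weight = 2, length = 1, mean = 2/1 ≈ 2.000
  cycle 0 → 1 → 0: weight = 5, length = 2, mean = 5/2 ≈ 2.500
  cycle 1 → 0 → 1: weight = 5, length = 2, mean = 5/2 ≈ 2.500
Minimum mean = 2.000, attained e.g. along the cycle 1 → 1 with weight 2 and length 1. So λ(A) = 2/1 = 2.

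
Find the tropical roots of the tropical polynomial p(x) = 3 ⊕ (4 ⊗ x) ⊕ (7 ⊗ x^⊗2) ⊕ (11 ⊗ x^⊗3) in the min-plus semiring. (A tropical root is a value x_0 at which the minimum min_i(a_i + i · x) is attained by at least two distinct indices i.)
Roots: {-4, -3, -1}

Each tropical root is a break point of the lower envelope of the lines y = a_i + i · x (there are 4 lines, with slopes 0, 1, ..., 3). Only the lines that attain the minimum somewhere contribute to roots; other lines are dominated. Here the surviving (envelope) indices are i = 3, i = 2, i = 1, i = 0.
Intersections between consecutive envelope lines give the roots: for adjacent envelope indices i < j the intersection is x = (a_i − a_j) / (j − i). Reading off the sorted break points: {-4, -3, -1}.
Verification: at each break x_0, at least two indices attain the minimum of min_i(a_i + i · x_0).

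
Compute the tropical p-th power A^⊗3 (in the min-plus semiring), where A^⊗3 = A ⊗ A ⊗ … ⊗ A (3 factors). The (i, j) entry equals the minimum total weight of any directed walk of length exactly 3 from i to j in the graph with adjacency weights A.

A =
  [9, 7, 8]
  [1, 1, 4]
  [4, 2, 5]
A^⊗3 =
  [9, 9, 12]
  [3, 3, 6]
  [4, 4, 7]

Each entry (A^⊗3)_ij equals the minimum over all length-3 walks i = v_0 → v_1 → … → v_3 = j of Σ_t A[v_t][v_{t+1}]. For example, for (i, j) = (0, 2) we minimise over 9 possible intermediate vertex sequences; the minimum is 12, attained along the walk 0 → 1 → 1 → 2.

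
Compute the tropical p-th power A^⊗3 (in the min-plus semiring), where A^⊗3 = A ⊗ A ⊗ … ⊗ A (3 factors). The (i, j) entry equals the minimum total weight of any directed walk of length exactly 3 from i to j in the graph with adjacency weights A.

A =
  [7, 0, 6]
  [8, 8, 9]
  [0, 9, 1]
A^⊗3 =
  [7, 6, 8]
  [10, 9, 11]
  [2, 1, 3]

Each entry (A^⊗3)_ij equals the minimum over all length-3 walks i = v_0 → v_1 → … → v_3 = j of Σ_t A[v_t][v_{t+1}]. For example, for (i, j) = (0, 2) we minimise over 9 possible intermediate vertex sequences; the minimum is 8, attained along the walk 0 → 2 → 2 → 2.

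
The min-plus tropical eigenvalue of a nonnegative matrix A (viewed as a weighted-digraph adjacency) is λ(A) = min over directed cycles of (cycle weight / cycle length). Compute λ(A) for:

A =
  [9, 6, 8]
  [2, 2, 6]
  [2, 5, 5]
λ(A) = 2

Enumerate directed cycles and compute their means (weight / length). Sample:
  cycle 0 → 0: weight = 9, length = 1, mean = 9/1 ≈ 9.000
  cycle 1 → 1: weight = 2, length = 1, mean = 2/1 ≈ 2.000
  cycle 2 → 2: weight = 5, length = 1, mean = 5/1 ≈ 5.000
  cycle 0 → 1 → 0: weight = 8, length = 2, mean = 8/2 ≈ 4.000
  cycle 0 → 2 → 0: weight = 10, length = 2, mean = 10/2 ≈ 5.000
  cycle 1 → 0 → 1: weight = 8, length = 2, mean = 8/2 ≈ 4.000
Minimum mean = 2.000, attained e.g. along the cycle 1 → 1 with weight 2 and length 1. So λ(A) = 2/1 = 2.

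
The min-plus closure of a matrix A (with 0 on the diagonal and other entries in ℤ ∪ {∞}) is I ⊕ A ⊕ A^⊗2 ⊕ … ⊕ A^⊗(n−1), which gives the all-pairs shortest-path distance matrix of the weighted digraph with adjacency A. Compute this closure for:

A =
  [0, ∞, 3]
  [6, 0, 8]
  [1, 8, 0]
Closure =
  [0, 11, 3]
  [6, 0, 8]
  [1, 8, 0]

This is the Floyd-Warshall all-pairs shortest-path computation. For each intermediate vertex k = 0, 1, …, 2, update dist[i][j] ← min(dist[i][j], dist[i][k] + dist[k][j]). The final matrix gives, for each (i, j), the minimum total weight of any directed path from i to j (possibly empty when i = j).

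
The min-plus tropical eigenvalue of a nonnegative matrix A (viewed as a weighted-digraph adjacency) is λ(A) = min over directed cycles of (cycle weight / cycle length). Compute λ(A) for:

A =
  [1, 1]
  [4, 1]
λ(A) = 1

Enumerate directed cycles and compute their means (weight / length). Sample:
  cycle 0 → 0: weight = 1, length = 1, mean = 1/1 ≈ 1.000
  cycle 1 → 1: weight = 1, length = 1, mean = 1/1 ≈ 1.000
  cycle 0 → 1 → 0: weight = 5, length = 2, mean = 5/2 ≈ 2.500
  cycle 1 → 0 → 1: weight = 5, length = 2, mean = 5/2 ≈ 2.500
Minimum mean = 1.000, attained e.g. along the cycle 0 → 0 with weight 1 and length 1. So λ(A) = 1/1 = 1.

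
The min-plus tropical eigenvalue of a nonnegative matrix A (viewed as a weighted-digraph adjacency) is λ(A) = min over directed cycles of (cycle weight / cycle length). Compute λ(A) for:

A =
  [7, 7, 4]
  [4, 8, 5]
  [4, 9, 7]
λ(A) = 4

Enumerate directed cycles and compute their means (weight / length). Sample:
  cycle 0 → 0: weight = 7, length = 1, mean = 7/1 ≈ 7.000
  cycle 1 → 1: weight = 8, length = 1, mean = 8/1 ≈ 8.000
  cycle 2 → 2: weight = 7, length = 1, mean = 7/1 ≈ 7.000
  cycle 0 → 1 → 0: weight = 11, length = 2, mean = 11/2 ≈ 5.500
  cycle 0 → 2 → 0: weight = 8, length = 2, mean = 8/2 ≈ 4.000
  cycle 1 → 0 → 1: weight = 11, length = 2, mean = 11/2 ≈ 5.500
Minimum mean = 4.000, attained e.g. along the cycle 0 → 2 → 0 with weight 8 and length 2. So λ(A) = 8/2 = 4.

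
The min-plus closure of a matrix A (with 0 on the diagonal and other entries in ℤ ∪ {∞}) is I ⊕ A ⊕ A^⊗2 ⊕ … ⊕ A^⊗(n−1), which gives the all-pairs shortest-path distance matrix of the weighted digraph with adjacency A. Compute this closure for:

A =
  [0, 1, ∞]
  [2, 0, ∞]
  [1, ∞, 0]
Closure =
  [0, 1, ∞]
  [2, 0, ∞]
  [1, 2, 0]

This is the Floyd-Warshall all-pairs shortest-path computation. For each intermediate vertex k = 0, 1, …, 2, update dist[i][j] ← min(dist[i][j], dist[i][k] + dist[k][j]). The final matrix gives, for each (i, j), the minimum total weight of any directed path from i to j (possibly empty when i = j).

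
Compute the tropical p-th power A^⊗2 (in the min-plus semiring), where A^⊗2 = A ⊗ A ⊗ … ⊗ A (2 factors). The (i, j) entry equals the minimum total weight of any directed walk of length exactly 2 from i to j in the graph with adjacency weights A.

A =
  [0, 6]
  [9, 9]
A^⊗2 =
  [0, 6]
  [9, 15]

Each entry (A^⊗2)_ij equals the minimum over all length-2 walks i = v_0 → v_1 → … → v_2 = j of Σ_t A[v_t][v_{t+1}]. For example, for (i, j) = (0, 1) we minimise over 2 possible intermediate vertex sequences; the minimum is 6, attained along the walk 0 → 0 → 1.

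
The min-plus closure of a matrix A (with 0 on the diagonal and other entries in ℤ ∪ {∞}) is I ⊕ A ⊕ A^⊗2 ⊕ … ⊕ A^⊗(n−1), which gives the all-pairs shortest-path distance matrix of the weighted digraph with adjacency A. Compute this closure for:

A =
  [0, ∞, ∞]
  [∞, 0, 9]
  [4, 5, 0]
Closure =
  [0, ∞, ∞]
  [13, 0, 9]
  [4, 5, 0]

This is the Floyd-Warshall all-pairs shortest-path computation. For each intermediate vertex k = 0, 1, …, 2, update dist[i][j] ← min(dist[i][j], dist[i][k] + dist[k][j]). The final matrix gives, for each (i, j), the minimum total weight of any directed path from i to j (possibly empty when i = j).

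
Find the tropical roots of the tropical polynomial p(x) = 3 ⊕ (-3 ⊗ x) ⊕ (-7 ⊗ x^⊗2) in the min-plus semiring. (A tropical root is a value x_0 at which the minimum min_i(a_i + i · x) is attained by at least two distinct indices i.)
Roots: {4, 6}

Each tropical root is a break point of the lower envelope of the lines y = a_i + i · x (there are 3 lines, with slopes 0, 1, ..., 2). Only the lines that attain the minimum somewhere contribute to roots; other lines are dominated. Here the surviving (envelope) indices are i = 2, i = 1, i = 0.
Intersections between consecutive envelope lines give the roots: for adjacent envelope indices i < j the intersection is x = (a_i − a_j) / (j − i). Reading off the sorted break points: {4, 6}.
Verification: at each break x_0, at least two indices attain the minimum of min_i(a_i + i · x_0).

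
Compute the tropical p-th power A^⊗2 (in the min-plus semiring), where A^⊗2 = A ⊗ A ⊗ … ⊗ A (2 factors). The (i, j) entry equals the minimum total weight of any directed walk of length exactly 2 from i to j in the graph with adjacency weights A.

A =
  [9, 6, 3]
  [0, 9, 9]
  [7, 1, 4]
A^⊗2 =
  [6, 4, 7]
  [9, 6, 3]
  [1, 5, 8]

Each entry (A^⊗2)_ij equals the minimum over all length-2 walks i = v_0 → v_1 → … → v_2 = j of Σ_t A[v_t][v_{t+1}]. For example, for (i, j) = (0, 2) we minimise over 3 possible intermediate vertex sequences; the minimum is 7, attained along the walk 0 → 2 → 2.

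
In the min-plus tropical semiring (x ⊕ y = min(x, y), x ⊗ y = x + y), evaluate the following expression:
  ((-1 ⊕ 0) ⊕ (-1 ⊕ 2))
((-1 ⊕ 0) ⊕ (-1 ⊕ 2)) = -1

Expand innermost to outermost. Recall ⊕ takes the minimum of its arguments and ⊗ takes their sum. Working out the expression ((-1 ⊕ 0) ⊕ (-1 ⊕ 2)) gives -1.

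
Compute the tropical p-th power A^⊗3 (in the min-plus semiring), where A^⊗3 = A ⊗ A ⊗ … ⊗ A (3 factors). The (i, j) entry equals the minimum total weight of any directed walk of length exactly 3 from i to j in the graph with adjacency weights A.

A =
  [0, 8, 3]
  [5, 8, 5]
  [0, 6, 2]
A^⊗3 =
  [0, 8, 3]
  [5, 13, 8]
  [0, 8, 3]

Each entry (A^⊗3)_ij equals the minimum over all length-3 walks i = v_0 → v_1 → … → v_3 = j of Σ_t A[v_t][v_{t+1}]. For example, for (i, j) = (0, 2) we minimise over 9 possible intermediate vertex sequences; the minimum is 3, attained along the walk 0 → 0 → 0 → 2.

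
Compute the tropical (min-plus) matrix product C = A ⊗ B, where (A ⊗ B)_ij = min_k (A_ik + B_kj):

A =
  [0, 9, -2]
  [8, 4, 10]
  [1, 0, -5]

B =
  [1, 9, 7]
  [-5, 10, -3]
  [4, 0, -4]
A ⊗ B =
  [1, -2, -6]
  [-1, 10, 1]
  [-5, -5, -9]

Apply the min-plus product entry-by-entry:
  C[0][0] = min over k of (A[0][0] + B[0][0] = 0 + 1 = 1, A[0][1] + B[1][0] = 9 + -5 = 4, A[0][2] + B[2][0] = -2 + 4 = 2) = 1 (attained at k = 0)
  C[0][1] = min over k of (A[0][0] + B[0][1] = 0 + 9 = 9, A[0][1] + B[1][1] = 9 + 10 = 19, A[0][2] + B[2][1] = -2 + 0 = -2) = -2 (attained at k = 2)
  C[0][2] = min over k of (A[0][0] + B[0][2] = 0 + 7 = 7, A[0][1] + B[1][2] = 9 + -3 = 6, A[0][2] + B[2][2] = -2 + -4 = -6) = -6 (attained at k = 2)
  C[1][0] = min over k of (A[1][0] + B[0][0] = 8 + 1 = 9, A[1][1] + B[1][0] = 4 + -5 = -1, A[1][2] + B[2][0] = 10 + 4 = 14) = -1 (attained at k = 1)
  C[1][1] = min over k of (A[1][0] + B[0][1] = 8 + 9 = 17, A[1][1] + B[1][1] = 4 + 10 = 14, A[1][2] + B[2][1] = 10 + 0 = 10) = 10 (attained at k = 2)
  C[1][2] = min over k of (A[1][0] + B[0][2] = 8 + 7 = 15, A[1][1] + B[1][2] = 4 + -3 = 1, A[1][2] + B[2][2] = 10 + -4 = 6) = 1 (attained at k = 1)
  C[2][0] = min over k of (A[2][0] + B[0][0] = 1 + 1 = 2, A[2][1] + B[1][0] = 0 + -5 = -5, A[2][2] + B[2][0] = -5 + 4 = -1) = -5 (attained at k = 1)
  C[2][1] = min over k of (A[2][0] + B[0][1] = 1 + 9 = 10, A[2][1] + B[1][1] = 0 + 10 = 10, A[2][2] + B[2][1] = -5 + 0 = -5) = -5 (attained at k = 2)
  C[2][2] = min over k of (A[2][0] + B[0][2] = 1 + 7 = 8, A[2][1] + B[1][2] = 0 + -3 = -3, A[2][2] + B[2][2] = -5 + -4 = -9) = -9 (attained at k = 2)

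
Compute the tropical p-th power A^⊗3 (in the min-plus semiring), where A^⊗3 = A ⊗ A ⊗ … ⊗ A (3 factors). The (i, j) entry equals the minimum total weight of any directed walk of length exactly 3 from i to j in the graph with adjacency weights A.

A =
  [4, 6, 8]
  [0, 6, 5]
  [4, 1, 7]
A^⊗3 =
  [9, 12, 14]
  [6, 9, 11]
  [5, 7, 9]

Each entry (A^⊗3)_ij equals the minimum over all length-3 walks i = v_0 → v_1 → … → v_3 = j of Σ_t A[v_t][v_{t+1}]. For example, for (i, j) = (0, 2) we minimise over 9 possible intermediate vertex sequences; the minimum is 14, attained along the walk 0 → 1 → 0 → 2.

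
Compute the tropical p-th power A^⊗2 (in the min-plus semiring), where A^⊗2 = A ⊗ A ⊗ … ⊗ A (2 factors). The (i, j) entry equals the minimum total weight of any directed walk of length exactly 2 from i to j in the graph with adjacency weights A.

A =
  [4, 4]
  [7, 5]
A^⊗2 =
  [8, 8]
  [11, 10]

Each entry (A^⊗2)_ij equals the minimum over all length-2 walks i = v_0 → v_1 → … → v_2 = j of Σ_t A[v_t][v_{t+1}]. For example, for (i, j) = (0, 1) we minimise over 2 possible intermediate vertex sequences; the minimum is 8, attained along the walk 0 → 0 → 1.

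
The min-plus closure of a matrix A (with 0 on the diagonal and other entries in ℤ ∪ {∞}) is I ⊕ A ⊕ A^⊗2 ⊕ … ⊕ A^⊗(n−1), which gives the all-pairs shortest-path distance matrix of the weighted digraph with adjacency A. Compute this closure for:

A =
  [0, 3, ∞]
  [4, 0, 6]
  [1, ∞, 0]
Closure =
  [0, 3, 9]
  [4, 0, 6]
  [1, 4, 0]

This is the Floyd-Warshall all-pairs shortest-path computation. For each intermediate vertex k = 0, 1, …, 2, update dist[i][j] ← min(dist[i][j], dist[i][k] + dist[k][j]). The final matrix gives, for each (i, j), the minimum total weight of any directed path from i to j (possibly empty when i = j).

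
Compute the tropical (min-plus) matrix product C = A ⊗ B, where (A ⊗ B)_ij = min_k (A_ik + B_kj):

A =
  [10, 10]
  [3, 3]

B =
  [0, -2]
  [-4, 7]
A ⊗ B =
  [6, 8]
  [-1, 1]

Apply the min-plus product entry-by-entry:
  C[0][0] = min over k of (A[0][0] + B[0][0] = 10 + 0 = 10, A[0][1] + B[1][0] = 10 + -4 = 6) = 6 (attained at k = 1)
  C[0][1] = min over k of (A[0][0] + B[0][1] = 10 + -2 = 8, A[0][1] + B[1][1] = 10 + 7 = 17) = 8 (attained at k = 0)
  C[1][0] = min over k of (A[1][0] + B[0][0] = 3 + 0 = 3, A[1][1] + B[1][0] = 3 + -4 = -1) = -1 (attained at k = 1)
  C[1][1] = min over k of (A[1][0] + B[0][1] = 3 + -2 = 1, A[1][1] + B[1][1] = 3 + 7 = 10) = 1 (attained at k = 0)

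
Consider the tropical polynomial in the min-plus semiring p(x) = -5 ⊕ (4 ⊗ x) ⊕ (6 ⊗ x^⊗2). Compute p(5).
p(5) = -5

A tropical monomial a ⊗ x^⊗i evaluates to a + i · x. Evaluating each term at x = 5:
  Term 0 contributes -5 + 0 · 5 = -5
  Term 1 contributes 4 + 1 · 5 = 9
  Term 2 contributes 6 + 2 · 5 = 16
p(5) = ⊕ of these = min[-5, 9, 16] = -5.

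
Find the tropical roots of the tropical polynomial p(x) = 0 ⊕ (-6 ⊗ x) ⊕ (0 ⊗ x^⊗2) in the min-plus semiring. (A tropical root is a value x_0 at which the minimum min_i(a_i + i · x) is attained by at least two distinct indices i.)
Roots: {-6, 6}

Each tropical root is a break point of the lower envelope of the lines y = a_i + i · x (there are 3 lines, with slopes 0, 1, ..., 2). Only the lines that attain the minimum somewhere contribute to roots; other lines are dominated. Here the surviving (envelope) indices are i = 2, i = 1, i = 0.
Intersections between consecutive envelope lines give the roots: for adjacent envelope indices i < j the intersection is x = (a_i − a_j) / (j − i). Reading off the sorted break points: {-6, 6}.
Verification: at each break x_0, at least two indices attain the minimum of min_i(a_i + i · x_0).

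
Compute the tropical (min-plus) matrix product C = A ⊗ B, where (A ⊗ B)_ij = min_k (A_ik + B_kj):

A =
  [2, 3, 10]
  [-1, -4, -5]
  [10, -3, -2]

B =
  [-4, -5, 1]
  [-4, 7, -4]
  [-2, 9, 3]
A ⊗ B =
  [-2, -3, -1]
  [-8, -6, -8]
  [-7, 4, -7]

Apply the min-plus product entry-by-entry:
  C[0][0] = min over k of (A[0][0] + B[0][0] = 2 + -4 = -2, A[0][1] + B[1][0] = 3 + -4 = -1, A[0][2] + B[2][0] = 10 + -2 = 8) = -2 (attained at k = 0)
  C[0][1] = min over k of (A[0][0] + B[0][1] = 2 + -5 = -3, A[0][1] + B[1][1] = 3 + 7 = 10, A[0][2] + B[2][1] = 10 + 9 = 19) = -3 (attained at k = 0)
  C[0][2] = min over k of (A[0][0] + B[0][2] = 2 + 1 = 3, A[0][1] + B[1][2] = 3 + -4 = -1, A[0][2] + B[2][2] = 10 + 3 = 13) = -1 (attained at k = 1)
  C[1][0] = min over k of (A[1][0] + B[0][0] = -1 + -4 = -5, A[1][1] + B[1][0] = -4 + -4 = -8, A[1][2] + B[2][0] = -5 + -2 = -7) = -8 (attained at k = 1)
  C[1][1] = min over k of (A[1][0] + B[0][1] = -1 + -5 = -6, A[1][1] + B[1][1] = -4 + 7 = 3, A[1][2] + B[2][1] = -5 + 9 = 4) = -6 (attained at k = 0)
  C[1][2] = min over k of (A[1][0] + B[0][2] = -1 + 1 = 0, A[1][1] + B[1][2] = -4 + -4 = -8, A[1][2] + B[2][2] = -5 + 3 = -2) = -8 (attained at k = 1)
  C[2][0] = min over k of (A[2][0] + B[0][0] = 10 + -4 = 6, A[2][1] + B[1][0] = -3 + -4 = -7, A[2][2] + B[2][0] = -2 + -2 = -4) = -7 (attained at k = 1)
  C[2][1] = min over k of (A[2][0] + B[0][1] = 10 + -5 = 5, A[2][1] + B[1][1] = -3 + 7 = 4, A[2][2] + B[2][1] = -2 + 9 = 7) = 4 (attained at k = 1)
  C[2][2] = min over k of (A[2][0] + B[0][2] = 10 + 1 = 11, A[2][1] + B[1][2] = -3 + -4 = -7, A[2][2] + B[2][2] = -2 + 3 = 1) = -7 (attained at k = 1)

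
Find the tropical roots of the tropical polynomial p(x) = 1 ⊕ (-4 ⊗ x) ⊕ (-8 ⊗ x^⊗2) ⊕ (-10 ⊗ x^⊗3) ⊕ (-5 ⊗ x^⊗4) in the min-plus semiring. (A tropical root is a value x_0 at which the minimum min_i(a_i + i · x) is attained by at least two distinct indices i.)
Roots: {-5, 2, 4, 5}

Each tropical root is a break point of the lower envelope of the lines y = a_i + i · x (there are 5 lines, with slopes 0, 1, ..., 4). Only the lines that attain the minimum somewhere contribute to roots; other lines are dominated. Here the surviving (envelope) indices are i = 4, i = 3, i = 2, i = 1, i = 0.
Intersections between consecutive envelope lines give the roots: for adjacent envelope indices i < j the intersection is x = (a_i − a_j) / (j − i). Reading off the sorted break points: {-5, 2, 4, 5}.
Verification: at each break x_0, at least two indices attain the minimum of min_i(a_i + i · x_0).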